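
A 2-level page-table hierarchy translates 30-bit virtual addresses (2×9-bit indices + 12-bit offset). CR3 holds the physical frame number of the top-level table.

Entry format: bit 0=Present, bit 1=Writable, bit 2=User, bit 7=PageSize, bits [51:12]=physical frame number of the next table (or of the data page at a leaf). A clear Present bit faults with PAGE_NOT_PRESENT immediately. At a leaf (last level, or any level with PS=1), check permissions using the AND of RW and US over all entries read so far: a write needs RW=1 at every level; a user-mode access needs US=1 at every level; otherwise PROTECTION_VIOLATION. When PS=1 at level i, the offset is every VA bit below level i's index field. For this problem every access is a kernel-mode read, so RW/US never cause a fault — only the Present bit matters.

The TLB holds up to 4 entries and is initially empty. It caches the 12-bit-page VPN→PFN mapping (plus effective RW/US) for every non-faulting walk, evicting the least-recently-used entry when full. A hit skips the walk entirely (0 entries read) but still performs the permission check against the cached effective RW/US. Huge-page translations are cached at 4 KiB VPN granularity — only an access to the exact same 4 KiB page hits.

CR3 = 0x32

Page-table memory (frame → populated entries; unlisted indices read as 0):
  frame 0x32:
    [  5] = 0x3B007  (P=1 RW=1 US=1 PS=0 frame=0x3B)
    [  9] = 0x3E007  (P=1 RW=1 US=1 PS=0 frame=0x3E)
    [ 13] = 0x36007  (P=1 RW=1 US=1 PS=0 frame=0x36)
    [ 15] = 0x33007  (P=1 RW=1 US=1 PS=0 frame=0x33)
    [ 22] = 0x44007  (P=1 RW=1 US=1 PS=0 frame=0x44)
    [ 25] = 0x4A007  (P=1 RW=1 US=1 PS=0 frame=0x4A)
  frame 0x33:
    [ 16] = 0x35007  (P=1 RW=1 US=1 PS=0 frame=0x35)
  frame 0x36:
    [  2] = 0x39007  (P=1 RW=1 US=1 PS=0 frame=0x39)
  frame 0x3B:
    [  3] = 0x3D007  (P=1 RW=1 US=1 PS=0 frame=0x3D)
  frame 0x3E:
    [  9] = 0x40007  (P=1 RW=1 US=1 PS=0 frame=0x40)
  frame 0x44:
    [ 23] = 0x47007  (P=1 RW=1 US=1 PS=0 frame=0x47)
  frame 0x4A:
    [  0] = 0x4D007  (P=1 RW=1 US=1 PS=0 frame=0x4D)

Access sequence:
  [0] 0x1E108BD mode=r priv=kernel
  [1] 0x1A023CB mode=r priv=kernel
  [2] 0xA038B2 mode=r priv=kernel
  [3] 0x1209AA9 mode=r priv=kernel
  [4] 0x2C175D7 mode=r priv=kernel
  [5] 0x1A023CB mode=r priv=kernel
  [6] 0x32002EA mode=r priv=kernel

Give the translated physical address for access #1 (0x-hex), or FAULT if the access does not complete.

Per-access translation:
#0 VA=0x1E108BD (r,kernel):
  [0] read 0x32 idx=15: raw=0x33007 flags P=1 W=1 U=1 S=0
  [1] read 0x33 idx=16: raw=0x35007 flags P=1 W=1 U=1 S=0
  ⇒ phys 0x358BD  [2 reads]
#1 VA=0x1A023CB (r,kernel):
  [0] read 0x32 idx=13: raw=0x36007 flags P=1 W=1 U=1 S=0
  [1] read 0x36 idx=2: raw=0x39007 flags P=1 W=1 U=1 S=0
  ⇒ phys 0x393CB  [2 reads]
#2 VA=0xA038B2 (r,kernel):
  [0] read 0x32 idx=5: raw=0x3B007 flags P=1 W=1 U=1 S=0
  [1] read 0x3B idx=3: raw=0x3D007 flags P=1 W=1 U=1 S=0
  ⇒ phys 0x3D8B2  [2 reads]
#3 VA=0x1209AA9 (r,kernel):
  [0] read 0x32 idx=9: raw=0x3E007 flags P=1 W=1 U=1 S=0
  [1] read 0x3E idx=9: raw=0x40007 flags P=1 W=1 U=1 S=0
  ⇒ phys 0x40AA9  [2 reads]
#4 VA=0x2C175D7 (r,kernel):
  [0] read 0x32 idx=22: raw=0x44007 flags P=1 W=1 U=1 S=0
  [1] read 0x44 idx=23: raw=0x47007 flags P=1 W=1 U=1 S=0
  ⇒ phys 0x475D7  [2 reads]
#5 VA=0x1A023CB (r,kernel):
  TLB hit vpn=0x1A02 → PA=0x393CB
#6 VA=0x32002EA (r,kernel):
  [0] read 0x32 idx=25: raw=0x4A007 flags P=1 W=1 U=1 S=0
  [1] read 0x4A idx=0: raw=0x4D007 flags P=1 W=1 U=1 S=0
  ⇒ phys 0x4D2EA  [2 reads]

Access #1 PA: 0x393CB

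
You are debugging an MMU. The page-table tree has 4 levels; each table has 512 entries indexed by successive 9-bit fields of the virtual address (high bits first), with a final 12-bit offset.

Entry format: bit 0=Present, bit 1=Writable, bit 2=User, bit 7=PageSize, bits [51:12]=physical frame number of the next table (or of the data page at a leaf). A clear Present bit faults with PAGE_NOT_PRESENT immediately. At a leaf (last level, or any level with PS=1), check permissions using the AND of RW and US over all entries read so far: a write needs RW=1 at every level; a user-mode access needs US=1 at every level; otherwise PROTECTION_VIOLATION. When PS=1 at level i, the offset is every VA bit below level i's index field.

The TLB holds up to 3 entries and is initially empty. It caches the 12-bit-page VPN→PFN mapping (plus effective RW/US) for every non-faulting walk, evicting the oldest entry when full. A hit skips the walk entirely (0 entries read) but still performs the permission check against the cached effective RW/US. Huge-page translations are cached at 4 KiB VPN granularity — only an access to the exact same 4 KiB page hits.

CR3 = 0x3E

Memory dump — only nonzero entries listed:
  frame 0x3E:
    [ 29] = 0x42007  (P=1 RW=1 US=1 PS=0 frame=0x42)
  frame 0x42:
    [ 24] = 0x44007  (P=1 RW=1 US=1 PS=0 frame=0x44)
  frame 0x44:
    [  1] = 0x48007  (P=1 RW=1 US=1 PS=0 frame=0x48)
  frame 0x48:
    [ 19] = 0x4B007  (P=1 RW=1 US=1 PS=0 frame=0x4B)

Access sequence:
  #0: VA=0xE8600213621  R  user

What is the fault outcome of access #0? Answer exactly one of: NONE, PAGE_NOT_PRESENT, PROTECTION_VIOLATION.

Per-access translation:
#0 VA=0xE8600213621 (r,user):
  L0: frame=0x3E idx=29 entry=0x42007 [P=1 RW=1 US=1 PS=0]
  L1: frame=0x42 idx=24 entry=0x44007 [P=1 RW=1 US=1 PS=0]
  L2: frame=0x44 idx=1 entry=0x48007 [P=1 RW=1 US=1 PS=0]
  L3: frame=0x48 idx=19 entry=0x4B007 [P=1 RW=1 US=1 PS=0]
  ⇒ phys 0x4B621  [4 reads]

Access #0 fault: NONE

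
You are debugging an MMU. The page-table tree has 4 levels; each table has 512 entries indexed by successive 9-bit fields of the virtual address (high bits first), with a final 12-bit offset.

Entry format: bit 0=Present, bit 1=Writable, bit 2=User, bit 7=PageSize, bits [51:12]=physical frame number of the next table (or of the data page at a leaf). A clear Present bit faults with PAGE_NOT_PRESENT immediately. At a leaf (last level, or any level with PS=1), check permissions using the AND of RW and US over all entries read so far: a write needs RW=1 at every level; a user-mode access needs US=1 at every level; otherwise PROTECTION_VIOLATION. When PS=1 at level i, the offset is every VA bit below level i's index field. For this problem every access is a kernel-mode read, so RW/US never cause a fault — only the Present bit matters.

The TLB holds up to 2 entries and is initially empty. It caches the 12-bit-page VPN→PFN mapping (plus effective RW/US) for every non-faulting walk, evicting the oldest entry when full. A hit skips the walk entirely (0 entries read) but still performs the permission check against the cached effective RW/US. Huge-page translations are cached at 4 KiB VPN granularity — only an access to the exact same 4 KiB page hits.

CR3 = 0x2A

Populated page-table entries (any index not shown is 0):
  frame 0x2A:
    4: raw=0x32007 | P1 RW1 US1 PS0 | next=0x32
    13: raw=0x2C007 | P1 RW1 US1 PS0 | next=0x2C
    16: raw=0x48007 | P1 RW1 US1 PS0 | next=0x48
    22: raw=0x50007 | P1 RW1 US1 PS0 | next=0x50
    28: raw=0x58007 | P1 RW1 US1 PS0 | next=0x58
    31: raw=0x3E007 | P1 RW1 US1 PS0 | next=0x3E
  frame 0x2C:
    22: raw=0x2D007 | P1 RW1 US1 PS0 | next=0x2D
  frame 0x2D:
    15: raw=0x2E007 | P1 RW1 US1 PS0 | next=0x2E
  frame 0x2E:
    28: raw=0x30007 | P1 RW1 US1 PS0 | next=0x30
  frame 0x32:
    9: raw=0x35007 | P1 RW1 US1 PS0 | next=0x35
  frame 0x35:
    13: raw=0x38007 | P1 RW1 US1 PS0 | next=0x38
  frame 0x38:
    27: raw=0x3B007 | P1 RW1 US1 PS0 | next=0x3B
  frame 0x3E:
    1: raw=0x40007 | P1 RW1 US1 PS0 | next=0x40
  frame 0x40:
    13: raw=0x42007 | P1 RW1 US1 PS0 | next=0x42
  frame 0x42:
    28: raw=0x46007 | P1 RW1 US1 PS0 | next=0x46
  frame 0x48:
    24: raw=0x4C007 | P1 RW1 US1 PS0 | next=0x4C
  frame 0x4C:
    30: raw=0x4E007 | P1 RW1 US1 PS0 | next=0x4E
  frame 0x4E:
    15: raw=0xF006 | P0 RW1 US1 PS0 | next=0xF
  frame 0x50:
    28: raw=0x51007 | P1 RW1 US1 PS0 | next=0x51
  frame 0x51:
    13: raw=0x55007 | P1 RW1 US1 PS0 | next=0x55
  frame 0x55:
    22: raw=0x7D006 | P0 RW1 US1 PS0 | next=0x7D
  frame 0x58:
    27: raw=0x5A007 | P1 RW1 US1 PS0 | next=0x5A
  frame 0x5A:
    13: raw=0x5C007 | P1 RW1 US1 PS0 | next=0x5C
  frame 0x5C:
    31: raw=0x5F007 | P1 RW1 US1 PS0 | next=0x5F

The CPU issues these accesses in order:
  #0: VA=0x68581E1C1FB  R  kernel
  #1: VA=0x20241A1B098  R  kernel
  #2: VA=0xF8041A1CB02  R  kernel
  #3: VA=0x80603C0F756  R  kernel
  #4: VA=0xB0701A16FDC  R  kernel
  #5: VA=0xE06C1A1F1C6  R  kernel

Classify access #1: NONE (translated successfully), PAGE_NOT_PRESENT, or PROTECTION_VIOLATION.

Per-access translation:
#0 VA=0x68581E1C1FB (r,kernel):
  lvl0: tbl 0x2A, slot 13 ⇒ 0x2C007 (P1/RW1/US1/PS0)
  lvl1: tbl 0x2C, slot 22 ⇒ 0x2D007 (P1/RW1/US1/PS0)
  lvl2: tbl 0x2D, slot 15 ⇒ 0x2E007 (P1/RW1/US1/PS0)
  lvl3: tbl 0x2E, slot 28 ⇒ 0x30007 (P1/RW1/US1/PS0)
  → PA=0x301FB  (4 entries read)
#1 VA=0x20241A1B098 (r,kernel):
  lvl0: tbl 0x2A, slot 4 ⇒ 0x32007 (P1/RW1/US1/PS0)
  lvl1: tbl 0x32, slot 9 ⇒ 0x35007 (P1/RW1/US1/PS0)
  lvl2: tbl 0x35, slot 13 ⇒ 0x38007 (P1/RW1/US1/PS0)
  lvl3: tbl 0x38, slot 27 ⇒ 0x3B007 (P1/RW1/US1/PS0)
  → PA=0x3B098  (4 entries read)
#2 VA=0xF8041A1CB02 (r,kernel):
  lvl0: tbl 0x2A, slot 31 ⇒ 0x3E007 (P1/RW1/US1/PS0)
  lvl1: tbl 0x3E, slot 1 ⇒ 0x40007 (P1/RW1/US1/PS0)
  lvl2: tbl 0x40, slot 13 ⇒ 0x42007 (P1/RW1/US1/PS0)
  lvl3: tbl 0x42, slot 28 ⇒ 0x46007 (P1/RW1/US1/PS0)
  → PA=0x46B02  (4 entries read)
#3 VA=0x80603C0F756 (r,kernel):
  lvl0: tbl 0x2A, slot 16 ⇒ 0x48007 (P1/RW1/US1/PS0)
  lvl1: tbl 0x48, slot 24 ⇒ 0x4C007 (P1/RW1/US1/PS0)
  lvl2: tbl 0x4C, slot 30 ⇒ 0x4E007 (P1/RW1/US1/PS0)
  lvl3: tbl 0x4E, slot 15 ⇒ 0xF006 (P0/RW1/US1/PS0)
  ✗ PAGE_NOT_PRESENT  [4 reads]
#4 VA=0xB0701A16FDC (r,kernel):
  lvl0: tbl 0x2A, slot 22 ⇒ 0x50007 (P1/RW1/US1/PS0)
  lvl1: tbl 0x50, slot 28 ⇒ 0x51007 (P1/RW1/US1/PS0)
  lvl2: tbl 0x51, slot 13 ⇒ 0x55007 (P1/RW1/US1/PS0)
  lvl3: tbl 0x55, slot 22 ⇒ 0x7D006 (P0/RW1/US1/PS0)
  ✗ PAGE_NOT_PRESENT  [4 reads]
#5 VA=0xE06C1A1F1C6 (r,kernel):
  lvl0: tbl 0x2A, slot 28 ⇒ 0x58007 (P1/RW1/US1/PS0)
  lvl1: tbl 0x58, slot 27 ⇒ 0x5A007 (P1/RW1/US1/PS0)
  lvl2: tbl 0x5A, slot 13 ⇒ 0x5C007 (P1/RW1/US1/PS0)
  lvl3: tbl 0x5C, slot 31 ⇒ 0x5F007 (P1/RW1/US1/PS0)
  → PA=0x5F1C6  (4 entries read)

Access #1 fault: NONE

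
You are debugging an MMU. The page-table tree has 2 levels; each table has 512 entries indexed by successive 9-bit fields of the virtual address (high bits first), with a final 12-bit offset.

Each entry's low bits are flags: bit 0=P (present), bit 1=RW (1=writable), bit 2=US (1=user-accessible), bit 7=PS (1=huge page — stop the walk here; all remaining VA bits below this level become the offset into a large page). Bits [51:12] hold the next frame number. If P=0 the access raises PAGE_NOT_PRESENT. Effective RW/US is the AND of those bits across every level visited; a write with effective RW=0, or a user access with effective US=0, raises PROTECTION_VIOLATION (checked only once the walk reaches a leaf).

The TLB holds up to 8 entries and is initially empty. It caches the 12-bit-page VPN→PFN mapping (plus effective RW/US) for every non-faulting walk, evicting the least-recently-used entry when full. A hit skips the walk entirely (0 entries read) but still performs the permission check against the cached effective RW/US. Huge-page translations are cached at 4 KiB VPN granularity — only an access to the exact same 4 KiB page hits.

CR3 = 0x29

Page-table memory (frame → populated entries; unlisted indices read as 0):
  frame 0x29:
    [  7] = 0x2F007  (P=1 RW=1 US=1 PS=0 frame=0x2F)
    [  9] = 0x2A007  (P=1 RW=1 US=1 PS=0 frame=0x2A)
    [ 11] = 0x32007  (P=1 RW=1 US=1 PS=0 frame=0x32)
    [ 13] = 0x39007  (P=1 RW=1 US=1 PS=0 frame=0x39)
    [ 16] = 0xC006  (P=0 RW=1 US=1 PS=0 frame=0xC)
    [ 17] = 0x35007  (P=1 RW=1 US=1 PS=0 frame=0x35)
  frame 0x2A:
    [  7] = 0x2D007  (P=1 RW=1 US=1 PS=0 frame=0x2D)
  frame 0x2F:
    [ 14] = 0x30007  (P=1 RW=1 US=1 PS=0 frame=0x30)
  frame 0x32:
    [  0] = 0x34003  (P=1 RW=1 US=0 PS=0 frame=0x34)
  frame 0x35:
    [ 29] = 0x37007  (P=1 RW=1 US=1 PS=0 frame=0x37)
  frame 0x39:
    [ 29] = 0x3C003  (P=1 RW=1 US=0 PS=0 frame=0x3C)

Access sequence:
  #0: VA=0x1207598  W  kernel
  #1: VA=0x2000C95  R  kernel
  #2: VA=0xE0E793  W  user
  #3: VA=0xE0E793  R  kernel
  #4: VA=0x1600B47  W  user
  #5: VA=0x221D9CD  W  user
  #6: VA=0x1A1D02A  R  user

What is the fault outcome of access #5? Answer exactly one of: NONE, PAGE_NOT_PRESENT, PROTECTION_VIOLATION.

Walk each access:
#0 VA=0x1207598 (w,kernel):
  L0: frame=0x29 idx=9 entry=0x2A007 [P=1 RW=1 US=1 PS=0]
  L1: frame=0x2A idx=7 entry=0x2D007 [P=1 RW=1 US=1 PS=0]
  → PA=0x2D598  (2 entries read)
#1 VA=0x2000C95 (r,kernel):
  L0: frame=0x29 idx=16 entry=0xC006 [P=0 RW=1 US=1 PS=0]
  → PAGE_NOT_PRESENT  (1 entries read)
#2 VA=0xE0E793 (w,user):
  L0: frame=0x29 idx=7 entry=0x2F007 [P=1 RW=1 US=1 PS=0]
  L1: frame=0x2F idx=14 entry=0x30007 [P=1 RW=1 US=1 PS=0]
  → PA=0x30793  (2 entries read)
#3 VA=0xE0E793 (r,kernel):
  TLB hit vpn=0xE0E → PA=0x30793
#4 VA=0x1600B47 (w,user):
  L0: frame=0x29 idx=11 entry=0x32007 [P=1 RW=1 US=1 PS=0]
  L1: frame=0x32 idx=0 entry=0x34003 [P=1 RW=1 US=0 PS=0]
  → PROTECTION_VIOLATION  (2 entries read)
#5 VA=0x221D9CD (w,user):
  L0: frame=0x29 idx=17 entry=0x35007 [P=1 RW=1 US=1 PS=0]
  L1: frame=0x35 idx=29 entry=0x37007 [P=1 RW=1 US=1 PS=0]
  → PA=0x379CD  (2 entries read)
#6 VA=0x1A1D02A (r,user):
  L0: frame=0x29 idx=13 entry=0x39007 [P=1 RW=1 US=1 PS=0]
  L1: frame=0x39 idx=29 entry=0x3C003 [P=1 RW=1 US=0 PS=0]
  → PROTECTION_VIOLATION  (2 entries read)

Access #5 fault: NONE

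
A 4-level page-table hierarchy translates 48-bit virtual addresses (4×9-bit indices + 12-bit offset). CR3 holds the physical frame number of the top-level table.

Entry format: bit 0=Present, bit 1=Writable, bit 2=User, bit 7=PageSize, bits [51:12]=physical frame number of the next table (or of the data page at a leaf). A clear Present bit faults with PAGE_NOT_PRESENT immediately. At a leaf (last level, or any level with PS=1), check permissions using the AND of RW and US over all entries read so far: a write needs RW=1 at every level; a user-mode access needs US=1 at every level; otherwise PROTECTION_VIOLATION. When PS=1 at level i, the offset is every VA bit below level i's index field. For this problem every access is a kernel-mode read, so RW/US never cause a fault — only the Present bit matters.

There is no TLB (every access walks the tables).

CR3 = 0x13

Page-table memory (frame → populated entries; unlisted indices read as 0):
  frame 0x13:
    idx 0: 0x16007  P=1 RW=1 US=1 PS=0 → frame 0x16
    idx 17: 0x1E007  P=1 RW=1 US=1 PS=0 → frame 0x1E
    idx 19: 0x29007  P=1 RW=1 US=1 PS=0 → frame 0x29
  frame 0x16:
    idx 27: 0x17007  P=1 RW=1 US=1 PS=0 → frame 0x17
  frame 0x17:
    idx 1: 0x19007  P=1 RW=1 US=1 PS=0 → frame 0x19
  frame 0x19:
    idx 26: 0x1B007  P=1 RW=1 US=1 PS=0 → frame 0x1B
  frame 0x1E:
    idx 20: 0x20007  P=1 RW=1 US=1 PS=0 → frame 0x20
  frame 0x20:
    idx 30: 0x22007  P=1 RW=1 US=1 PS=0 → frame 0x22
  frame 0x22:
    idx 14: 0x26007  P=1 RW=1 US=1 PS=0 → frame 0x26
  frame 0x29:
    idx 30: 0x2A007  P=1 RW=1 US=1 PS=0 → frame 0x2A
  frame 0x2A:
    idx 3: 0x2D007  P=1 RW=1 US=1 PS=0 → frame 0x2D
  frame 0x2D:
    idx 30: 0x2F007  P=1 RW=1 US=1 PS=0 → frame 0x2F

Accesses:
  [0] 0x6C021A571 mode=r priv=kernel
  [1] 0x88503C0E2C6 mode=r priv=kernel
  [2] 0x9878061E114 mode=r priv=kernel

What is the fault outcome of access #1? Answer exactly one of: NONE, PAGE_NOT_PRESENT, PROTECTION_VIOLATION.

Per-access translation:
#0 VA=0x6C021A571 (r,kernel):
  L0: frame=0x13 idx=0 entry=0x16007 [P=1 RW=1 US=1 PS=0]
  L1: frame=0x16 idx=27 entry=0x17007 [P=1 RW=1 US=1 PS=0]
  L2: frame=0x17 idx=1 entry=0x19007 [P=1 RW=1 US=1 PS=0]
  L3: frame=0x19 idx=26 entry=0x1B007 [P=1 RW=1 US=1 PS=0]
  → PA=0x1B571  (4 entries read)
#1 VA=0x88503C0E2C6 (r,kernel):
  L0: frame=0x13 idx=17 entry=0x1E007 [P=1 RW=1 US=1 PS=0]
  L1: frame=0x1E idx=20 entry=0x20007 [P=1 RW=1 US=1 PS=0]
  L2: frame=0x20 idx=30 entry=0x22007 [P=1 RW=1 US=1 PS=0]
  L3: frame=0x22 idx=14 entry=0x26007 [P=1 RW=1 US=1 PS=0]
  → PA=0x262C6  (4 entries read)
#2 VA=0x9878061E114 (r,kernel):
  L0: frame=0x13 idx=19 entry=0x29007 [P=1 RW=1 US=1 PS=0]
  L1: frame=0x29 idx=30 entry=0x2A007 [P=1 RW=1 US=1 PS=0]
  L2: frame=0x2A idx=3 entry=0x2D007 [P=1 RW=1 US=1 PS=0]
  L3: frame=0x2D idx=30 entry=0x2F007 [P=1 RW=1 US=1 PS=0]
  → PA=0x2F114  (4 entries read)

Access #1 fault: NONE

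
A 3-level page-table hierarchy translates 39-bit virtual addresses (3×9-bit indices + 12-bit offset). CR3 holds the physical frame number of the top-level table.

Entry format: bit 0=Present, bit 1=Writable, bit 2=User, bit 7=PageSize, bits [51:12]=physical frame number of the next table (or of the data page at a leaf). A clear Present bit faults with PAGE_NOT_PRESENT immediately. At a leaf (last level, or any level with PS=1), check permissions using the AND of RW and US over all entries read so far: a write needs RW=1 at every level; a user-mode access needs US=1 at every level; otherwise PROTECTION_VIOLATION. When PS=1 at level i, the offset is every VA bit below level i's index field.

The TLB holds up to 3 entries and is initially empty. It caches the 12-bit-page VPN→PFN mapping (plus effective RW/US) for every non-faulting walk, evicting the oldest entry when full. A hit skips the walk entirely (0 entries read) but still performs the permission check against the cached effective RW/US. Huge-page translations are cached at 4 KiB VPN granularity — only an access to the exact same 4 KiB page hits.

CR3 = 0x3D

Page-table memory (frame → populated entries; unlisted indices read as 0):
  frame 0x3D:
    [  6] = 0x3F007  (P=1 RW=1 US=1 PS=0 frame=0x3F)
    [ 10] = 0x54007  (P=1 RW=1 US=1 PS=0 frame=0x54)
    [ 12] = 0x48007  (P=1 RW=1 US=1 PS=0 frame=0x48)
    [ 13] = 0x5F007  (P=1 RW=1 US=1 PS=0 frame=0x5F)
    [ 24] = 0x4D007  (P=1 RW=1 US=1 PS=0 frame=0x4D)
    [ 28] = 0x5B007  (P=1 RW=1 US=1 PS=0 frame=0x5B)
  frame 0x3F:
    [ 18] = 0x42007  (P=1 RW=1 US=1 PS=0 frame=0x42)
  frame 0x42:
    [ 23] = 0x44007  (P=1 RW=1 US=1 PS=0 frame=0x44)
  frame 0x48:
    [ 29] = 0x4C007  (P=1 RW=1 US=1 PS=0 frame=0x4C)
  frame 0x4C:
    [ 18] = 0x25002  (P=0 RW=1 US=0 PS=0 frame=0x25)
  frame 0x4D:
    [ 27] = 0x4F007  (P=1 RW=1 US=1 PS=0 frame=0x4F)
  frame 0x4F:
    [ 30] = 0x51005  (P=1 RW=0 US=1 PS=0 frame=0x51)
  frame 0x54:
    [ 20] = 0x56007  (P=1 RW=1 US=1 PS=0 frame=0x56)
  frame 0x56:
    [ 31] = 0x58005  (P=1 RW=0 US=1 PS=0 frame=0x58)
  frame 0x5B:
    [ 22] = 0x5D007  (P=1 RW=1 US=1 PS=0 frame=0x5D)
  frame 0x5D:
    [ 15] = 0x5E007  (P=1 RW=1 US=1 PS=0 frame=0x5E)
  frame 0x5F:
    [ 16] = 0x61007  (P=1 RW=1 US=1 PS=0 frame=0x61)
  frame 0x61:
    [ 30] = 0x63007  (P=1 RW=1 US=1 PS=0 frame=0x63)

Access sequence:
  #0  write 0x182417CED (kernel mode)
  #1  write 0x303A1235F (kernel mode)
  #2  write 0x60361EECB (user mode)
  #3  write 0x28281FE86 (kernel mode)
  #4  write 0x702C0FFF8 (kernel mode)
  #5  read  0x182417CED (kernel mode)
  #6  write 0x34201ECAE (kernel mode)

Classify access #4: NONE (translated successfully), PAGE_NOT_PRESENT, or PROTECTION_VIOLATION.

Per-access translation:
#0 VA=0x182417CED (w,kernel):
  L0 @0x3D[6] → 0x3F007  P=1,RW=1,US=1,PS=0
  L1 @0x3F[18] → 0x42007  P=1,RW=1,US=1,PS=0
  L2 @0x42[23] → 0x44007  P=1,RW=1,US=1,PS=0
  ⇒ phys 0x44CED  [3 reads]
#1 VA=0x303A1235F (w,kernel):
  L0 @0x3D[12] → 0x48007  P=1,RW=1,US=1,PS=0
  L1 @0x48[29] → 0x4C007  P=1,RW=1,US=1,PS=0
  L2 @0x4C[18] → 0x25002  P=0,RW=1,US=0,PS=0
  → PAGE_NOT_PRESENT  (3 entries read)
#2 VA=0x60361EECB (w,user):
  L0 @0x3D[24] → 0x4D007  P=1,RW=1,US=1,PS=0
  L1 @0x4D[27] → 0x4F007  P=1,RW=1,US=1,PS=0
  L2 @0x4F[30] → 0x51005  P=1,RW=0,US=1,PS=0
  → PROTECTION_VIOLATION  (3 entries read)
#3 VA=0x28281FE86 (w,kernel):
  L0 @0x3D[10] → 0x54007  P=1,RW=1,US=1,PS=0
  L1 @0x54[20] → 0x56007  P=1,RW=1,US=1,PS=0
  L2 @0x56[31] → 0x58005  P=1,RW=0,US=1,PS=0
  → PROTECTION_VIOLATION  (3 entries read)
#4 VA=0x702C0FFF8 (w,kernel):
  L0 @0x3D[28] → 0x5B007  P=1,RW=1,US=1,PS=0
  L1 @0x5B[22] → 0x5D007  P=1,RW=1,US=1,PS=0
  L2 @0x5D[15] → 0x5E007  P=1,RW=1,US=1,PS=0
  ⇒ phys 0x5EFF8  [3 reads]
#5 VA=0x182417CED (r,kernel):
  TLB hit vpn=0x182417 → PA=0x44CED
#6 VA=0x34201ECAE (w,kernel):
  L0 @0x3D[13] → 0x5F007  P=1,RW=1,US=1,PS=0
  L1 @0x5F[16] → 0x61007  P=1,RW=1,US=1,PS=0
  L2 @0x61[30] → 0x63007  P=1,RW=1,US=1,PS=0
  ⇒ phys 0x63CAE  [3 reads]

Access #4 fault: NONE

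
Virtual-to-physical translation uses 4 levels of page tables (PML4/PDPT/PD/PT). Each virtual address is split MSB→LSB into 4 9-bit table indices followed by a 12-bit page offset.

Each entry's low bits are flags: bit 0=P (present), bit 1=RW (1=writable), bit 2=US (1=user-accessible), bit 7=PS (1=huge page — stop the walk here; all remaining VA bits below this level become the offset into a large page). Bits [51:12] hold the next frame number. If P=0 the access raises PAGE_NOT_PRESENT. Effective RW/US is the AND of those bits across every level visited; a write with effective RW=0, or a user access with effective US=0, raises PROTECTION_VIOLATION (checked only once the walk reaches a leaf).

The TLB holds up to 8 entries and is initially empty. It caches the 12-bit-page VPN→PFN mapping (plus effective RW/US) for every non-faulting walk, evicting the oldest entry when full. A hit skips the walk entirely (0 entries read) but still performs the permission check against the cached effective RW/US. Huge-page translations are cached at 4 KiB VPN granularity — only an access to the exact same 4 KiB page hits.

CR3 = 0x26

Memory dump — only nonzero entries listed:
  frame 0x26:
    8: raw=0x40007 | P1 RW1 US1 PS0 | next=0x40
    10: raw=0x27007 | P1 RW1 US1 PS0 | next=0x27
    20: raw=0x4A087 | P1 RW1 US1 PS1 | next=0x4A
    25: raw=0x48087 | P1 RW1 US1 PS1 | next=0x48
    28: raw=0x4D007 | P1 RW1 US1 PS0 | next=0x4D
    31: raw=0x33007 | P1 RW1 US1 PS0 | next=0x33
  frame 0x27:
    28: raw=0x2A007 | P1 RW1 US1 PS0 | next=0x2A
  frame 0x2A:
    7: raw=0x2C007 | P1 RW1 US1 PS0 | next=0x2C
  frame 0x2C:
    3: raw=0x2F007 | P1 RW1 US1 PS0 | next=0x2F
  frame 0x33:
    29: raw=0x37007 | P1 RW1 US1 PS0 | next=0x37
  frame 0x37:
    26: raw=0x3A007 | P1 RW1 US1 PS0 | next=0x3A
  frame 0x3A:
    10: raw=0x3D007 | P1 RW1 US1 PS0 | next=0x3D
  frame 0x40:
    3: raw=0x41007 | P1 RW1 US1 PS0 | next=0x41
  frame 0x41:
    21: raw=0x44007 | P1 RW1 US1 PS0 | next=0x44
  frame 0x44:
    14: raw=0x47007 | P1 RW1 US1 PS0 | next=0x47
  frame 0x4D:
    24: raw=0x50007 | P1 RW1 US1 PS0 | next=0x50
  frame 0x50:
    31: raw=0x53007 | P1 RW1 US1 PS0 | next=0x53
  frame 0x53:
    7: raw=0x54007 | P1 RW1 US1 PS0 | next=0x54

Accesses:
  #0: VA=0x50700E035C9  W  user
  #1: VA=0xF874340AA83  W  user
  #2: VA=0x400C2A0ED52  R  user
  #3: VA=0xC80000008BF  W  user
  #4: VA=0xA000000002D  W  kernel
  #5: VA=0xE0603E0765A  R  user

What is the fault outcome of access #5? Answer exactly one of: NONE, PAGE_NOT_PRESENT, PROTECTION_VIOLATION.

Walk each access:
#0 VA=0x50700E035C9 (w,user):
  [0] read 0x26 idx=10: raw=0x27007 flags P=1 W=1 U=1 S=0
  [1] read 0x27 idx=28: raw=0x2A007 flags P=1 W=1 U=1 S=0
  [2] read 0x2A idx=7: raw=0x2C007 flags P=1 W=1 U=1 S=0
  [3] read 0x2C idx=3: raw=0x2F007 flags P=1 W=1 U=1 S=0
  ✓ 0x2F5C9  — 4 lookups
#1 VA=0xF874340AA83 (w,user):
  [0] read 0x26 idx=31: raw=0x33007 flags P=1 W=1 U=1 S=0
  [1] read 0x33 idx=29: raw=0x37007 flags P=1 W=1 U=1 S=0
  [2] read 0x37 idx=26: raw=0x3A007 flags P=1 W=1 U=1 S=0
  [3] read 0x3A idx=10: raw=0x3D007 flags P=1 W=1 U=1 S=0
  ✓ 0x3DA83  — 4 lookups
#2 VA=0x400C2A0ED52 (r,user):
  [0] read 0x26 idx=8: raw=0x40007 flags P=1 W=1 U=1 S=0
  [1] read 0x40 idx=3: raw=0x41007 flags P=1 W=1 U=1 S=0
  [2] read 0x41 idx=21: raw=0x44007 flags P=1 W=1 U=1 S=0
  [3] read 0x44 idx=14: raw=0x47007 flags P=1 W=1 U=1 S=0
  ✓ 0x47D52  — 4 lookups
#3 VA=0xC80000008BF (w,user):
  [0] read 0x26 idx=25: raw=0x48087 flags P=1 W=1 U=1 S=1
  ✓ 0x488BF (huge @L0)  — 1 lookups
#4 VA=0xA000000002D (w,kernel):
  [0] read 0x26 idx=20: raw=0x4A087 flags P=1 W=1 U=1 S=1
  ✓ 0x4A02D (huge @L0)  — 1 lookups
#5 VA=0xE0603E0765A (r,user):
  [0] read 0x26 idx=28: raw=0x4D007 flags P=1 W=1 U=1 S=0
  [1] read 0x4D idx=24: raw=0x50007 flags P=1 W=1 U=1 S=0
  [2] read 0x50 idx=31: raw=0x53007 flags P=1 W=1 U=1 S=0
  [3] read 0x53 idx=7: raw=0x54007 flags P=1 W=1 U=1 S=0
  ✓ 0x5465A  — 4 lookups

Access #5 fault: NONE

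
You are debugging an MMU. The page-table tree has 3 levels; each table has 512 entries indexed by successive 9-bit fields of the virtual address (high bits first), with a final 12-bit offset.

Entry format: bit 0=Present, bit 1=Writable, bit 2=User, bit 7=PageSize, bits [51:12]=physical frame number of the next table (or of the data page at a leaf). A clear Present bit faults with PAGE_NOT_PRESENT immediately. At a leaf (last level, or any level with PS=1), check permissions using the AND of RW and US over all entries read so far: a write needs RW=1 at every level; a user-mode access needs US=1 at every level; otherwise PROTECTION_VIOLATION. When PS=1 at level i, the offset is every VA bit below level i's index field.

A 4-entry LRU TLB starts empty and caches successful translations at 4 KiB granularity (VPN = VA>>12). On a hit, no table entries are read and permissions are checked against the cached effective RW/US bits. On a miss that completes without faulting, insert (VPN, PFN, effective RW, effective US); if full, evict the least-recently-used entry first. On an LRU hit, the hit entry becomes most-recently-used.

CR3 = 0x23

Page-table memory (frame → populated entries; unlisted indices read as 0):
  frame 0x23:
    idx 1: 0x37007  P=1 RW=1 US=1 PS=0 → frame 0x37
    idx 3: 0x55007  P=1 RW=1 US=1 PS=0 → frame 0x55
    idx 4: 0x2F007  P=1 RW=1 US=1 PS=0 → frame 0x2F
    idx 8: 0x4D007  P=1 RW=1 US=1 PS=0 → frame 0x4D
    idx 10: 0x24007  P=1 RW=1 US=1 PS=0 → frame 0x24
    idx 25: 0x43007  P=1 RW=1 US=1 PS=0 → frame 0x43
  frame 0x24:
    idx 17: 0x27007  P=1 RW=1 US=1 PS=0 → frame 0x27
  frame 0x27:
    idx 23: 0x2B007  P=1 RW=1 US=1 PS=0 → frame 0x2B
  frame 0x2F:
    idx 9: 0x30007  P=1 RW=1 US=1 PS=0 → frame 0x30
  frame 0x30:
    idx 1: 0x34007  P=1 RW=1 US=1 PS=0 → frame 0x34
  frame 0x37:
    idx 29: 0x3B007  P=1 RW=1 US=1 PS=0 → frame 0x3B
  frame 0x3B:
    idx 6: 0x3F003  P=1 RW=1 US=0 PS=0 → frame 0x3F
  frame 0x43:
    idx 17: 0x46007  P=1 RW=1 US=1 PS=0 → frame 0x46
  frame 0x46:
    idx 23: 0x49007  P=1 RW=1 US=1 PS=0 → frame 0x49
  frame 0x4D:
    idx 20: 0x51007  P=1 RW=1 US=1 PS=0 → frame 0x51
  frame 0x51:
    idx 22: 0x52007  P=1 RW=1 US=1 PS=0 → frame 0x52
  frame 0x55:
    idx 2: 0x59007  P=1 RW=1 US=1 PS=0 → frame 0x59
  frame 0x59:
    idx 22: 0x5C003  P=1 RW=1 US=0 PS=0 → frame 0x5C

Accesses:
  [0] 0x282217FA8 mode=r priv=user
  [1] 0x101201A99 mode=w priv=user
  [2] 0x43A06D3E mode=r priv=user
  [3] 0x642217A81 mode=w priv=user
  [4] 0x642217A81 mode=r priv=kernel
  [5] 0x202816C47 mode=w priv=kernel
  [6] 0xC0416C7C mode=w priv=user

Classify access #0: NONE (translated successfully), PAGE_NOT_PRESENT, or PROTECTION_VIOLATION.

Per-access translation:
#0 VA=0x282217FA8 (r,user):
  L0 @0x23[10] → 0x24007  P=1,RW=1,US=1,PS=0
  L1 @0x24[17] → 0x27007  P=1,RW=1,US=1,PS=0
  L2 @0x27[23] → 0x2B007  P=1,RW=1,US=1,PS=0
  → PA=0x2BFA8  (3 entries read)
#1 VA=0x101201A99 (w,user):
  L0 @0x23[4] → 0x2F007  P=1,RW=1,US=1,PS=0
  L1 @0x2F[9] → 0x30007  P=1,RW=1,US=1,PS=0
  L2 @0x30[1] → 0x34007  P=1,RW=1,US=1,PS=0
  → PA=0x34A99  (3 entries read)
#2 VA=0x43A06D3E (r,user):
  L0 @0x23[1] → 0x37007  P=1,RW=1,US=1,PS=0
  L1 @0x37[29] → 0x3B007  P=1,RW=1,US=1,PS=0
  L2 @0x3B[6] → 0x3F003  P=1,RW=1,US=0,PS=0
  ⇒ fault: PROTECTION_VIOLATION  — 3 lookups
#3 VA=0x642217A81 (w,user):
  L0 @0x23[25] → 0x43007  P=1,RW=1,US=1,PS=0
  L1 @0x43[17] → 0x46007  P=1,RW=1,US=1,PS=0
  L2 @0x46[23] → 0x49007  P=1,RW=1,US=1,PS=0
  → PA=0x49A81  (3 entries read)
#4 VA=0x642217A81 (r,kernel):
  TLB hit vpn=0x642217 → PA=0x49A81
#5 VA=0x202816C47 (w,kernel):
  L0 @0x23[8] → 0x4D007  P=1,RW=1,US=1,PS=0
  L1 @0x4D[20] → 0x51007  P=1,RW=1,US=1,PS=0
  L2 @0x51[22] → 0x52007  P=1,RW=1,US=1,PS=0
  → PA=0x52C47  (3 entries read)
#6 VA=0xC0416C7C (w,user):
  L0 @0x23[3] → 0x55007  P=1,RW=1,US=1,PS=0
  L1 @0x55[2] → 0x59007  P=1,RW=1,US=1,PS=0
  L2 @0x59[22] → 0x5C003  P=1,RW=1,US=0,PS=0
  ⇒ fault: PROTECTION_VIOLATION  — 3 lookups

Access #0 fault: NONE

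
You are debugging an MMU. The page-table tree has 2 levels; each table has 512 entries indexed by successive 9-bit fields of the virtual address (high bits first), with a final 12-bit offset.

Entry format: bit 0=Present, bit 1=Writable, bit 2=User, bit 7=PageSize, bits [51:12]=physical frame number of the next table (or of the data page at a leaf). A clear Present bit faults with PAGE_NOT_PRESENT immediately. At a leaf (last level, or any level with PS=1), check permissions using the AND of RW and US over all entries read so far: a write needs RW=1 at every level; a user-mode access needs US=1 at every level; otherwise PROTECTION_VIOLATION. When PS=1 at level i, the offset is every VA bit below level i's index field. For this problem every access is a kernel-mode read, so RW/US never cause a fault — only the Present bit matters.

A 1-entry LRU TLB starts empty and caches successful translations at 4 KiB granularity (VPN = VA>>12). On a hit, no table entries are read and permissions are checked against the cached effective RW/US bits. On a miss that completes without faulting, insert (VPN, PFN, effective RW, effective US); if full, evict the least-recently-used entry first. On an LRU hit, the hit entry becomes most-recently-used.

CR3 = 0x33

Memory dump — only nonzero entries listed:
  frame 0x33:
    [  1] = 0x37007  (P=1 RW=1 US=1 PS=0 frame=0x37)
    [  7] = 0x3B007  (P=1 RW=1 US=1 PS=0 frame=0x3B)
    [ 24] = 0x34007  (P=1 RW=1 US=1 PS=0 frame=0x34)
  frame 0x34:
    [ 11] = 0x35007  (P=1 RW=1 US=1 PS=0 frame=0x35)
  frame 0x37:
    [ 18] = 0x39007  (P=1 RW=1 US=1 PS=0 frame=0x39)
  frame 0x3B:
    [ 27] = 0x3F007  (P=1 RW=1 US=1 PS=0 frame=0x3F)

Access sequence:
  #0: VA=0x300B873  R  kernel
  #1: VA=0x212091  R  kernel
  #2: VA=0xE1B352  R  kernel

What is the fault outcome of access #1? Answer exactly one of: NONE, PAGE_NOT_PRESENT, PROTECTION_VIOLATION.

Walk each access:
#0 VA=0x300B873 (r,kernel):
  [0] read 0x33 idx=24: raw=0x34007 flags P=1 W=1 U=1 S=0
  [1] read 0x34 idx=11: raw=0x35007 flags P=1 W=1 U=1 S=0
  ✓ 0x35873  — 2 lookups
#1 VA=0x212091 (r,kernel):
  [0] read 0x33 idx=1: raw=0x37007 flags P=1 W=1 U=1 S=0
  [1] read 0x37 idx=18: raw=0x39007 flags P=1 W=1 U=1 S=0
  ✓ 0x39091  — 2 lookups
#2 VA=0xE1B352 (r,kernel):
  [0] read 0x33 idx=7: raw=0x3B007 flags P=1 W=1 U=1 S=0
  [1] read 0x3B idx=27: raw=0x3F007 flags P=1 W=1 U=1 S=0
  ✓ 0x3F352  — 2 lookups

Access #1 fault: NONE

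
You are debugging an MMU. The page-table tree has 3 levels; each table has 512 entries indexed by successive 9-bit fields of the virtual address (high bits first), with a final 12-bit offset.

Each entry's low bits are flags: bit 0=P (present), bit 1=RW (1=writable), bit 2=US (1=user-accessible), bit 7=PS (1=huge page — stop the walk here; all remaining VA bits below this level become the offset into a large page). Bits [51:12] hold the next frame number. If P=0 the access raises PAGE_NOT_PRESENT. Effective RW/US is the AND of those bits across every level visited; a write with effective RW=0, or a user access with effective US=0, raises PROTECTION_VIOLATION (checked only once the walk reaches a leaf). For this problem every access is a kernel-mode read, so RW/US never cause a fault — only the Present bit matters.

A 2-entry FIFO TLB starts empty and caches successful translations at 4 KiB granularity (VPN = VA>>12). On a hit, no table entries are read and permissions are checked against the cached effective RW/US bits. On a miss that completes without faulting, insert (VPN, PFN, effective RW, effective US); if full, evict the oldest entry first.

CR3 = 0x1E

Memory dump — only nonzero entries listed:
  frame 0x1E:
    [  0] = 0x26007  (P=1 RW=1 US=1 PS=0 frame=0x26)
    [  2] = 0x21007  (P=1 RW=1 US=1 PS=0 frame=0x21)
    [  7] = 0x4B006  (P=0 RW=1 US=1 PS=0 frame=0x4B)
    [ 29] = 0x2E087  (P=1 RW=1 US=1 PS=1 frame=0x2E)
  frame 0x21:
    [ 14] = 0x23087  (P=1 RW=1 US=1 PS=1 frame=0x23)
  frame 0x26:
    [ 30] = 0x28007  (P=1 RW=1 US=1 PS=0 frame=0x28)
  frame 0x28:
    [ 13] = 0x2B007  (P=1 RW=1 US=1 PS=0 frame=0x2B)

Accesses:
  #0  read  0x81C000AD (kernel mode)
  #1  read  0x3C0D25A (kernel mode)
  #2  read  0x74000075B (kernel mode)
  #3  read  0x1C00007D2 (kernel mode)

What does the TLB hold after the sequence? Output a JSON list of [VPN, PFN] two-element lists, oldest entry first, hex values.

Trace:
#0 VA=0x81C000AD (r,kernel):
  lvl0: tbl 0x1E, slot 2 ⇒ 0x21007 (P1/RW1/US1/PS0)
  lvl1: tbl 0x21, slot 14 ⇒ 0x23087 (P1/RW1/US1/PS1)
  ⇒ phys 0x230AD (huge @L1)  [2 reads]
#1 VA=0x3C0D25A (r,kernel):
  lvl0: tbl 0x1E, slot 0 ⇒ 0x26007 (P1/RW1/US1/PS0)
  lvl1: tbl 0x26, slot 30 ⇒ 0x28007 (P1/RW1/US1/PS0)
  lvl2: tbl 0x28, slot 13 ⇒ 0x2B007 (P1/RW1/US1/PS0)
  ⇒ phys 0x2B25A  [3 reads]
#2 VA=0x74000075B (r,kernel):
  lvl0: tbl 0x1E, slot 29 ⇒ 0x2E087 (P1/RW1/US1/PS1)
  ⇒ phys 0x2E75B (huge @L0)  [1 reads]
#3 VA=0x1C00007D2 (r,kernel):
  lvl0: tbl 0x1E, slot 7 ⇒ 0x4B006 (P0/RW1/US1/PS0)
  ⇒ fault: PAGE_NOT_PRESENT  — 1 lookups

TLB: [["0x3C0D", "0x2B"], ["0x740000", "0x2E"]]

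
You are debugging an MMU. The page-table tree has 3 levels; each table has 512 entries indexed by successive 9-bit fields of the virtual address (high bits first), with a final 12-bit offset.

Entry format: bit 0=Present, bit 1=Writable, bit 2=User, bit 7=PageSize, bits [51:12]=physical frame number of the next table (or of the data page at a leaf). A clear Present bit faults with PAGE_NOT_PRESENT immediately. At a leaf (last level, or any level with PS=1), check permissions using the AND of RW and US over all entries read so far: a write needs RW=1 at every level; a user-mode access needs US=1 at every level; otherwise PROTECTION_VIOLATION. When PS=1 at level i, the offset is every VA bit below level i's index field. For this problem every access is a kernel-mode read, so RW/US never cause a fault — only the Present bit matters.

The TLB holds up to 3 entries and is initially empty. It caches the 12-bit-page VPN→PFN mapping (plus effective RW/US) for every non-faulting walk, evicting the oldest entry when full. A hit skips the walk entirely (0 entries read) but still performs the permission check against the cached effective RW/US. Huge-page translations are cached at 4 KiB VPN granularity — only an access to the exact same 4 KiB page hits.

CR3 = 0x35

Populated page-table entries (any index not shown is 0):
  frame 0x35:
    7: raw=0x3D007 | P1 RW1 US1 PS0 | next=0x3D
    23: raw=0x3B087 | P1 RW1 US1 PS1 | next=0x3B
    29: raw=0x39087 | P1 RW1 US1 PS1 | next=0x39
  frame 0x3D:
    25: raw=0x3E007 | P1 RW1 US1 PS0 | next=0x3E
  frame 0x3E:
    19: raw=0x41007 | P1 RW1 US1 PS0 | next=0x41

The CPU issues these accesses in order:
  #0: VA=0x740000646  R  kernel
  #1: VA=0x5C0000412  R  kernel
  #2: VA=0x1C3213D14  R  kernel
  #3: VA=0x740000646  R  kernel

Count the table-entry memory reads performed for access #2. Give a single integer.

Walk each access:
#0 VA=0x740000646 (r,kernel):
  lvl0: tbl 0x35, slot 29 ⇒ 0x39087 (P1/RW1/US1/PS1)
  ✓ 0x39646 (huge @L0)  — 1 lookups
#1 VA=0x5C0000412 (r,kernel):
  lvl0: tbl 0x35, slot 23 ⇒ 0x3B087 (P1/RW1/US1/PS1)
  ✓ 0x3B412 (huge @L0)  — 1 lookups
#2 VA=0x1C3213D14 (r,kernel):
  lvl0: tbl 0x35, slot 7 ⇒ 0x3D007 (P1/RW1/US1/PS0)
  lvl1: tbl 0x3D, slot 25 ⇒ 0x3E007 (P1/RW1/US1/PS0)
  lvl2: tbl 0x3E, slot 19 ⇒ 0x41007 (P1/RW1/US1/PS0)
  ✓ 0x41D14  — 3 lookups
#3 VA=0x740000646 (r,kernel):
  TLB hit vpn=0x740000 → PA=0x39646

Entries read for #2: 3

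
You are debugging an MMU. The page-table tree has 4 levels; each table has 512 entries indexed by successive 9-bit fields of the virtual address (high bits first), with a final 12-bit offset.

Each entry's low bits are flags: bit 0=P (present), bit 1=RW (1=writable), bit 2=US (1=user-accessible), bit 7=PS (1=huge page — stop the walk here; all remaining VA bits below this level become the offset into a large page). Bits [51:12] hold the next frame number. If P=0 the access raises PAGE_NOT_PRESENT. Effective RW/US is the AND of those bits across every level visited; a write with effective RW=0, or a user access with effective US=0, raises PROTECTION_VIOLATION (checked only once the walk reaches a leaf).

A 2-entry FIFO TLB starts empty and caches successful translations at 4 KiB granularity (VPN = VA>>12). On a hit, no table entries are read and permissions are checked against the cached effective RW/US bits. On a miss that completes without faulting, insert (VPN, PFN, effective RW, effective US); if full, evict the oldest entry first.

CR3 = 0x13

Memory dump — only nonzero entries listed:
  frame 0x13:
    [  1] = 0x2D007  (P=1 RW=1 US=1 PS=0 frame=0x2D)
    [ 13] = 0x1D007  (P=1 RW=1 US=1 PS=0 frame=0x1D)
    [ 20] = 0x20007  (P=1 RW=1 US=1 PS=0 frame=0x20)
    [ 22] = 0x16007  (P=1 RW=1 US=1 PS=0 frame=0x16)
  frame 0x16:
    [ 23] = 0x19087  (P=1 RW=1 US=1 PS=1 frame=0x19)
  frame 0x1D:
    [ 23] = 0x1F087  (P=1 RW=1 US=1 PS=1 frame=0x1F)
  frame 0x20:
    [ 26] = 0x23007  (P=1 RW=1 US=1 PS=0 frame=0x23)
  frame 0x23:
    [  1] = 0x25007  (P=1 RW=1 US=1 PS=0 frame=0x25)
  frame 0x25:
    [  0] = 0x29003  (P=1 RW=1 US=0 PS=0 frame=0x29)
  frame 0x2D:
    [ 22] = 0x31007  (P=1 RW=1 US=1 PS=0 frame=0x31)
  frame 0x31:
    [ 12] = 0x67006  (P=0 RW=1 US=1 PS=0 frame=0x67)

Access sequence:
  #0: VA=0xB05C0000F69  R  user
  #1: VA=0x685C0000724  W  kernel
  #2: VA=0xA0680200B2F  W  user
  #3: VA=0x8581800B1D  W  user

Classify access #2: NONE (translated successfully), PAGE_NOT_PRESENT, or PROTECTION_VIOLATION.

Per-access translation:
#0 VA=0xB05C0000F69 (r,user):
  L0 @0x13[22] → 0x16007  P=1,RW=1,US=1,PS=0
  L1 @0x16[23] → 0x19087  P=1,RW=1,US=1,PS=1
  ⇒ phys 0x19F69 (huge @L1)  [2 reads]
#1 VA=0x685C0000724 (w,kernel):
  L0 @0x13[13] → 0x1D007  P=1,RW=1,US=1,PS=0
  L1 @0x1D[23] → 0x1F087  P=1,RW=1,US=1,PS=1
  ⇒ phys 0x1F724 (huge @L1)  [2 reads]
#2 VA=0xA0680200B2F (w,user):
  L0 @0x13[20] → 0x20007  P=1,RW=1,US=1,PS=0
  L1 @0x20[26] → 0x23007  P=1,RW=1,US=1,PS=0
  L2 @0x23[1] → 0x25007  P=1,RW=1,US=1,PS=0
  L3 @0x25[0] → 0x29003  P=1,RW=1,US=0,PS=0
  ✗ PROTECTION_VIOLATION  [4 reads]
#3 VA=0x8581800B1D (w,user):
  L0 @0x13[1] → 0x2D007  P=1,RW=1,US=1,PS=0
  L1 @0x2D[22] → 0x31007  P=1,RW=1,US=1,PS=0
  L2 @0x31[12] → 0x67006  P=0,RW=1,US=1,PS=0
  ✗ PAGE_NOT_PRESENT  [3 reads]

Access #2 fault: PROTECTION_VIOLATION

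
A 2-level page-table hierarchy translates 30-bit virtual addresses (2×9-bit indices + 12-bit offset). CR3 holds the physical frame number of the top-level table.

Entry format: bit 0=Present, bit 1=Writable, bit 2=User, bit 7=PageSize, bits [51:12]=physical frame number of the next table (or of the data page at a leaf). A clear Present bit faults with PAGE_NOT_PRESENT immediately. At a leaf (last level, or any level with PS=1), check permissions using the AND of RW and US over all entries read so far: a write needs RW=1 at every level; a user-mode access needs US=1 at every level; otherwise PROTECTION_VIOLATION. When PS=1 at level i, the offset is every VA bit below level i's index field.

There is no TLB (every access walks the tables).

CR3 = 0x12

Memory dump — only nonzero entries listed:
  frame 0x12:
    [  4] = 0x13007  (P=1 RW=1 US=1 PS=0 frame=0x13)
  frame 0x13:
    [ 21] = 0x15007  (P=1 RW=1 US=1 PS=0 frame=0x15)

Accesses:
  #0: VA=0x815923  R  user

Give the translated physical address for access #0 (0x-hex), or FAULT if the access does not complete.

Walk each access:
#0 VA=0x815923 (r,user):
  L0: frame=0x12 idx=4 entry=0x13007 [P=1 RW=1 US=1 PS=0]
  L1: frame=0x13 idx=21 entry=0x15007 [P=1 RW=1 US=1 PS=0]
  ⇒ phys 0x15923  [2 reads]

Access #0 PA: 0x15923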